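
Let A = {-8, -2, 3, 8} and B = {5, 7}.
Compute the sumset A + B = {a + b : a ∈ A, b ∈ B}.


A + B = {a + b : a ∈ A, b ∈ B}.
Enumerate all |A|·|B| = 4·2 = 8 pairs (a, b) and collect distinct sums.
a = -8: -8+5=-3, -8+7=-1
a = -2: -2+5=3, -2+7=5
a = 3: 3+5=8, 3+7=10
a = 8: 8+5=13, 8+7=15
Collecting distinct sums: A + B = {-3, -1, 3, 5, 8, 10, 13, 15}
|A + B| = 8

A + B = {-3, -1, 3, 5, 8, 10, 13, 15}


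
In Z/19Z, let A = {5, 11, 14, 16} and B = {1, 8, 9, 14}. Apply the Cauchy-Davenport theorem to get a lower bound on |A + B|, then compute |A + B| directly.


Cauchy-Davenport: |A + B| ≥ min(p, |A| + |B| - 1) for A, B nonempty in Z/pZ.
|A| = 4, |B| = 4, p = 19.
CD lower bound = min(19, 4 + 4 - 1) = min(19, 7) = 7.
Compute A + B mod 19 directly:
a = 5: 5+1=6, 5+8=13, 5+9=14, 5+14=0
a = 11: 11+1=12, 11+8=0, 11+9=1, 11+14=6
a = 14: 14+1=15, 14+8=3, 14+9=4, 14+14=9
a = 16: 16+1=17, 16+8=5, 16+9=6, 16+14=11
A + B = {0, 1, 3, 4, 5, 6, 9, 11, 12, 13, 14, 15, 17}, so |A + B| = 13.
Verify: 13 ≥ 7? Yes ✓.

CD lower bound = 7, actual |A + B| = 13.


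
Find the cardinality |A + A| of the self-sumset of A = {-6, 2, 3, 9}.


A + A = {a + a' : a, a' ∈ A}; |A| = 4.
General bounds: 2|A| - 1 ≤ |A + A| ≤ |A|(|A|+1)/2, i.e. 7 ≤ |A + A| ≤ 10.
Lower bound 2|A|-1 is attained iff A is an arithmetic progression.
Enumerate sums a + a' for a ≤ a' (symmetric, so this suffices):
a = -6: -6+-6=-12, -6+2=-4, -6+3=-3, -6+9=3
a = 2: 2+2=4, 2+3=5, 2+9=11
a = 3: 3+3=6, 3+9=12
a = 9: 9+9=18
Distinct sums: {-12, -4, -3, 3, 4, 5, 6, 11, 12, 18}
|A + A| = 10

|A + A| = 10


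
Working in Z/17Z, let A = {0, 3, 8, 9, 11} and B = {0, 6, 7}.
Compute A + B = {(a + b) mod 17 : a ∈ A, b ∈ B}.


Work in Z/17Z: reduce every sum a + b modulo 17.
Enumerate all 15 pairs:
a = 0: 0+0=0, 0+6=6, 0+7=7
a = 3: 3+0=3, 3+6=9, 3+7=10
a = 8: 8+0=8, 8+6=14, 8+7=15
a = 9: 9+0=9, 9+6=15, 9+7=16
a = 11: 11+0=11, 11+6=0, 11+7=1
Distinct residues collected: {0, 1, 3, 6, 7, 8, 9, 10, 11, 14, 15, 16}
|A + B| = 12 (out of 17 total residues).

A + B = {0, 1, 3, 6, 7, 8, 9, 10, 11, 14, 15, 16}


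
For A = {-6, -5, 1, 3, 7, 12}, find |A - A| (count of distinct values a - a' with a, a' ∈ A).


A - A = {a - a' : a, a' ∈ A}; |A| = 6.
Bounds: 2|A|-1 ≤ |A - A| ≤ |A|² - |A| + 1, i.e. 11 ≤ |A - A| ≤ 31.
Note: 0 ∈ A - A always (from a - a). The set is symmetric: if d ∈ A - A then -d ∈ A - A.
Enumerate nonzero differences d = a - a' with a > a' (then include -d):
Positive differences: {1, 2, 4, 5, 6, 7, 8, 9, 11, 12, 13, 17, 18}
Full difference set: {0} ∪ (positive diffs) ∪ (negative diffs).
|A - A| = 1 + 2·13 = 27 (matches direct enumeration: 27).

|A - A| = 27


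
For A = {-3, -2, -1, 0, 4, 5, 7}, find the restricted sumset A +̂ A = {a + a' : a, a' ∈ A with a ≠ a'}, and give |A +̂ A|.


Restricted sumset: A +̂ A = {a + a' : a ∈ A, a' ∈ A, a ≠ a'}.
Equivalently, take A + A and drop any sum 2a that is achievable ONLY as a + a for a ∈ A (i.e. sums representable only with equal summands).
Enumerate pairs (a, a') with a < a' (symmetric, so each unordered pair gives one sum; this covers all a ≠ a'):
  -3 + -2 = -5
  -3 + -1 = -4
  -3 + 0 = -3
  -3 + 4 = 1
  -3 + 5 = 2
  -3 + 7 = 4
  -2 + -1 = -3
  -2 + 0 = -2
  -2 + 4 = 2
  -2 + 5 = 3
  -2 + 7 = 5
  -1 + 0 = -1
  -1 + 4 = 3
  -1 + 5 = 4
  -1 + 7 = 6
  0 + 4 = 4
  0 + 5 = 5
  0 + 7 = 7
  4 + 5 = 9
  4 + 7 = 11
  5 + 7 = 12
Collected distinct sums: {-5, -4, -3, -2, -1, 1, 2, 3, 4, 5, 6, 7, 9, 11, 12}
|A +̂ A| = 15
(Reference bound: |A +̂ A| ≥ 2|A| - 3 for |A| ≥ 2, with |A| = 7 giving ≥ 11.)

|A +̂ A| = 15


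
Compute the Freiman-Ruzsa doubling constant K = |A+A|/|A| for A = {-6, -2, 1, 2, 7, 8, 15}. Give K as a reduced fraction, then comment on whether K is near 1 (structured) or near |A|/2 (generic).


|A| = 7.
Compute A + A by enumerating all 49 pairs.
A + A = {-12, -8, -5, -4, -1, 0, 1, 2, 3, 4, 5, 6, 8, 9, 10, 13, 14, 15, 16, 17, 22, 23, 30}, so |A + A| = 23.
K = |A + A| / |A| = 23/7 (already in lowest terms) ≈ 3.2857.
Reference: AP of size 7 gives K = 13/7 ≈ 1.8571; a fully generic set of size 7 gives K ≈ 4.0000.

|A| = 7, |A + A| = 23, K = 23/7.


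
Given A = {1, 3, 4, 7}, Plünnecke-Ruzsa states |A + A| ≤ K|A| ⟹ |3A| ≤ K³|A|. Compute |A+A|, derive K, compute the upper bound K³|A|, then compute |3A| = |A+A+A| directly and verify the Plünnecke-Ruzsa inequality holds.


|A| = 4.
Step 1: Compute A + A by enumerating all 16 pairs.
A + A = {2, 4, 5, 6, 7, 8, 10, 11, 14}, so |A + A| = 9.
Step 2: Doubling constant K = |A + A|/|A| = 9/4 = 9/4 ≈ 2.2500.
Step 3: Plünnecke-Ruzsa gives |3A| ≤ K³·|A| = (2.2500)³ · 4 ≈ 45.5625.
Step 4: Compute 3A = A + A + A directly by enumerating all triples (a,b,c) ∈ A³; |3A| = 15.
Step 5: Check 15 ≤ 45.5625? Yes ✓.

K = 9/4, Plünnecke-Ruzsa bound K³|A| ≈ 45.5625, |3A| = 15, inequality holds.


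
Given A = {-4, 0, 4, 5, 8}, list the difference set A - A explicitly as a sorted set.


A - A = {a - a' : a, a' ∈ A}.
Compute a - a' for each ordered pair (a, a'):
a = -4: -4--4=0, -4-0=-4, -4-4=-8, -4-5=-9, -4-8=-12
a = 0: 0--4=4, 0-0=0, 0-4=-4, 0-5=-5, 0-8=-8
a = 4: 4--4=8, 4-0=4, 4-4=0, 4-5=-1, 4-8=-4
a = 5: 5--4=9, 5-0=5, 5-4=1, 5-5=0, 5-8=-3
a = 8: 8--4=12, 8-0=8, 8-4=4, 8-5=3, 8-8=0
Collecting distinct values (and noting 0 appears from a-a):
A - A = {-12, -9, -8, -5, -4, -3, -1, 0, 1, 3, 4, 5, 8, 9, 12}
|A - A| = 15

A - A = {-12, -9, -8, -5, -4, -3, -1, 0, 1, 3, 4, 5, 8, 9, 12}


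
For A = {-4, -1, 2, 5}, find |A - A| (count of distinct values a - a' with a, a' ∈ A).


A - A = {a - a' : a, a' ∈ A}; |A| = 4.
Bounds: 2|A|-1 ≤ |A - A| ≤ |A|² - |A| + 1, i.e. 7 ≤ |A - A| ≤ 13.
Note: 0 ∈ A - A always (from a - a). The set is symmetric: if d ∈ A - A then -d ∈ A - A.
Enumerate nonzero differences d = a - a' with a > a' (then include -d):
Positive differences: {3, 6, 9}
Full difference set: {0} ∪ (positive diffs) ∪ (negative diffs).
|A - A| = 1 + 2·3 = 7 (matches direct enumeration: 7).

|A - A| = 7


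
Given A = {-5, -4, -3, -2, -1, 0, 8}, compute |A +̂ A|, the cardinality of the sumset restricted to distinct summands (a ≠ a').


Restricted sumset: A +̂ A = {a + a' : a ∈ A, a' ∈ A, a ≠ a'}.
Equivalently, take A + A and drop any sum 2a that is achievable ONLY as a + a for a ∈ A (i.e. sums representable only with equal summands).
Enumerate pairs (a, a') with a < a' (symmetric, so each unordered pair gives one sum; this covers all a ≠ a'):
  -5 + -4 = -9
  -5 + -3 = -8
  -5 + -2 = -7
  -5 + -1 = -6
  -5 + 0 = -5
  -5 + 8 = 3
  -4 + -3 = -7
  -4 + -2 = -6
  -4 + -1 = -5
  -4 + 0 = -4
  -4 + 8 = 4
  -3 + -2 = -5
  -3 + -1 = -4
  -3 + 0 = -3
  -3 + 8 = 5
  -2 + -1 = -3
  -2 + 0 = -2
  -2 + 8 = 6
  -1 + 0 = -1
  -1 + 8 = 7
  0 + 8 = 8
Collected distinct sums: {-9, -8, -7, -6, -5, -4, -3, -2, -1, 3, 4, 5, 6, 7, 8}
|A +̂ A| = 15
(Reference bound: |A +̂ A| ≥ 2|A| - 3 for |A| ≥ 2, with |A| = 7 giving ≥ 11.)

|A +̂ A| = 15


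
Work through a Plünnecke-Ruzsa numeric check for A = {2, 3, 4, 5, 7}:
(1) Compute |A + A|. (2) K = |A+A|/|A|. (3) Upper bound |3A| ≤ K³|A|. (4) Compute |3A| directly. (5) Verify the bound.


|A| = 5.
Step 1: Compute A + A by enumerating all 25 pairs.
A + A = {4, 5, 6, 7, 8, 9, 10, 11, 12, 14}, so |A + A| = 10.
Step 2: Doubling constant K = |A + A|/|A| = 10/5 = 10/5 ≈ 2.0000.
Step 3: Plünnecke-Ruzsa gives |3A| ≤ K³·|A| = (2.0000)³ · 5 ≈ 40.0000.
Step 4: Compute 3A = A + A + A directly by enumerating all triples (a,b,c) ∈ A³; |3A| = 15.
Step 5: Check 15 ≤ 40.0000? Yes ✓.

K = 10/5, Plünnecke-Ruzsa bound K³|A| ≈ 40.0000, |3A| = 15, inequality holds.


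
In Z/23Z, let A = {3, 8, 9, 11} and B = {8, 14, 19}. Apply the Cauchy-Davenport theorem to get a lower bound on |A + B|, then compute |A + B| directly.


Cauchy-Davenport: |A + B| ≥ min(p, |A| + |B| - 1) for A, B nonempty in Z/pZ.
|A| = 4, |B| = 3, p = 23.
CD lower bound = min(23, 4 + 3 - 1) = min(23, 6) = 6.
Compute A + B mod 23 directly:
a = 3: 3+8=11, 3+14=17, 3+19=22
a = 8: 8+8=16, 8+14=22, 8+19=4
a = 9: 9+8=17, 9+14=0, 9+19=5
a = 11: 11+8=19, 11+14=2, 11+19=7
A + B = {0, 2, 4, 5, 7, 11, 16, 17, 19, 22}, so |A + B| = 10.
Verify: 10 ≥ 6? Yes ✓.

CD lower bound = 6, actual |A + B| = 10.


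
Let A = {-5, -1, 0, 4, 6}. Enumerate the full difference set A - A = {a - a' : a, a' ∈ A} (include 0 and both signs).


A - A = {a - a' : a, a' ∈ A}.
Compute a - a' for each ordered pair (a, a'):
a = -5: -5--5=0, -5--1=-4, -5-0=-5, -5-4=-9, -5-6=-11
a = -1: -1--5=4, -1--1=0, -1-0=-1, -1-4=-5, -1-6=-7
a = 0: 0--5=5, 0--1=1, 0-0=0, 0-4=-4, 0-6=-6
a = 4: 4--5=9, 4--1=5, 4-0=4, 4-4=0, 4-6=-2
a = 6: 6--5=11, 6--1=7, 6-0=6, 6-4=2, 6-6=0
Collecting distinct values (and noting 0 appears from a-a):
A - A = {-11, -9, -7, -6, -5, -4, -2, -1, 0, 1, 2, 4, 5, 6, 7, 9, 11}
|A - A| = 17

A - A = {-11, -9, -7, -6, -5, -4, -2, -1, 0, 1, 2, 4, 5, 6, 7, 9, 11}


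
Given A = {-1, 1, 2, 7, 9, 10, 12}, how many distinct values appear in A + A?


A + A = {a + a' : a, a' ∈ A}; |A| = 7.
General bounds: 2|A| - 1 ≤ |A + A| ≤ |A|(|A|+1)/2, i.e. 13 ≤ |A + A| ≤ 28.
Lower bound 2|A|-1 is attained iff A is an arithmetic progression.
Enumerate sums a + a' for a ≤ a' (symmetric, so this suffices):
a = -1: -1+-1=-2, -1+1=0, -1+2=1, -1+7=6, -1+9=8, -1+10=9, -1+12=11
a = 1: 1+1=2, 1+2=3, 1+7=8, 1+9=10, 1+10=11, 1+12=13
a = 2: 2+2=4, 2+7=9, 2+9=11, 2+10=12, 2+12=14
a = 7: 7+7=14, 7+9=16, 7+10=17, 7+12=19
a = 9: 9+9=18, 9+10=19, 9+12=21
a = 10: 10+10=20, 10+12=22
a = 12: 12+12=24
Distinct sums: {-2, 0, 1, 2, 3, 4, 6, 8, 9, 10, 11, 12, 13, 14, 16, 17, 18, 19, 20, 21, 22, 24}
|A + A| = 22

|A + A| = 22


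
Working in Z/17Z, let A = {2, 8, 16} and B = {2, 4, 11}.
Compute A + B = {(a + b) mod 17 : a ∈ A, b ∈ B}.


Work in Z/17Z: reduce every sum a + b modulo 17.
Enumerate all 9 pairs:
a = 2: 2+2=4, 2+4=6, 2+11=13
a = 8: 8+2=10, 8+4=12, 8+11=2
a = 16: 16+2=1, 16+4=3, 16+11=10
Distinct residues collected: {1, 2, 3, 4, 6, 10, 12, 13}
|A + B| = 8 (out of 17 total residues).

A + B = {1, 2, 3, 4, 6, 10, 12, 13}


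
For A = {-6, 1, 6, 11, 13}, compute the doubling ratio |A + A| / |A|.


|A| = 5.
Compute A + A by enumerating all 25 pairs.
A + A = {-12, -5, 0, 2, 5, 7, 12, 14, 17, 19, 22, 24, 26}, so |A + A| = 13.
K = |A + A| / |A| = 13/5 (already in lowest terms) ≈ 2.6000.
Reference: AP of size 5 gives K = 9/5 ≈ 1.8000; a fully generic set of size 5 gives K ≈ 3.0000.

|A| = 5, |A + A| = 13, K = 13/5.


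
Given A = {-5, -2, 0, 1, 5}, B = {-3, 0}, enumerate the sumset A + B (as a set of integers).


A + B = {a + b : a ∈ A, b ∈ B}.
Enumerate all |A|·|B| = 5·2 = 10 pairs (a, b) and collect distinct sums.
a = -5: -5+-3=-8, -5+0=-5
a = -2: -2+-3=-5, -2+0=-2
a = 0: 0+-3=-3, 0+0=0
a = 1: 1+-3=-2, 1+0=1
a = 5: 5+-3=2, 5+0=5
Collecting distinct sums: A + B = {-8, -5, -3, -2, 0, 1, 2, 5}
|A + B| = 8

A + B = {-8, -5, -3, -2, 0, 1, 2, 5}


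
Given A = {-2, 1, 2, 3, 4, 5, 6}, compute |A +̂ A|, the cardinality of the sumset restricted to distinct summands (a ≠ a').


Restricted sumset: A +̂ A = {a + a' : a ∈ A, a' ∈ A, a ≠ a'}.
Equivalently, take A + A and drop any sum 2a that is achievable ONLY as a + a for a ∈ A (i.e. sums representable only with equal summands).
Enumerate pairs (a, a') with a < a' (symmetric, so each unordered pair gives one sum; this covers all a ≠ a'):
  -2 + 1 = -1
  -2 + 2 = 0
  -2 + 3 = 1
  -2 + 4 = 2
  -2 + 5 = 3
  -2 + 6 = 4
  1 + 2 = 3
  1 + 3 = 4
  1 + 4 = 5
  1 + 5 = 6
  1 + 6 = 7
  2 + 3 = 5
  2 + 4 = 6
  2 + 5 = 7
  2 + 6 = 8
  3 + 4 = 7
  3 + 5 = 8
  3 + 6 = 9
  4 + 5 = 9
  4 + 6 = 10
  5 + 6 = 11
Collected distinct sums: {-1, 0, 1, 2, 3, 4, 5, 6, 7, 8, 9, 10, 11}
|A +̂ A| = 13
(Reference bound: |A +̂ A| ≥ 2|A| - 3 for |A| ≥ 2, with |A| = 7 giving ≥ 11.)

|A +̂ A| = 13


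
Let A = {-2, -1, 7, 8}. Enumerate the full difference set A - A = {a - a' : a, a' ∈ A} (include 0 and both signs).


A - A = {a - a' : a, a' ∈ A}.
Compute a - a' for each ordered pair (a, a'):
a = -2: -2--2=0, -2--1=-1, -2-7=-9, -2-8=-10
a = -1: -1--2=1, -1--1=0, -1-7=-8, -1-8=-9
a = 7: 7--2=9, 7--1=8, 7-7=0, 7-8=-1
a = 8: 8--2=10, 8--1=9, 8-7=1, 8-8=0
Collecting distinct values (and noting 0 appears from a-a):
A - A = {-10, -9, -8, -1, 0, 1, 8, 9, 10}
|A - A| = 9

A - A = {-10, -9, -8, -1, 0, 1, 8, 9, 10}


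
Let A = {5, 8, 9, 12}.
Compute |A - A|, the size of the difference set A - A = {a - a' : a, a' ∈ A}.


A - A = {a - a' : a, a' ∈ A}; |A| = 4.
Bounds: 2|A|-1 ≤ |A - A| ≤ |A|² - |A| + 1, i.e. 7 ≤ |A - A| ≤ 13.
Note: 0 ∈ A - A always (from a - a). The set is symmetric: if d ∈ A - A then -d ∈ A - A.
Enumerate nonzero differences d = a - a' with a > a' (then include -d):
Positive differences: {1, 3, 4, 7}
Full difference set: {0} ∪ (positive diffs) ∪ (negative diffs).
|A - A| = 1 + 2·4 = 9 (matches direct enumeration: 9).

|A - A| = 9


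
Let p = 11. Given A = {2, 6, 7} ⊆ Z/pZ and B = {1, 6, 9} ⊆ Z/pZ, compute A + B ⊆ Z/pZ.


Work in Z/11Z: reduce every sum a + b modulo 11.
Enumerate all 9 pairs:
a = 2: 2+1=3, 2+6=8, 2+9=0
a = 6: 6+1=7, 6+6=1, 6+9=4
a = 7: 7+1=8, 7+6=2, 7+9=5
Distinct residues collected: {0, 1, 2, 3, 4, 5, 7, 8}
|A + B| = 8 (out of 11 total residues).

A + B = {0, 1, 2, 3, 4, 5, 7, 8}


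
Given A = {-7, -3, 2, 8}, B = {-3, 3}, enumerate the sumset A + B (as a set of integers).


A + B = {a + b : a ∈ A, b ∈ B}.
Enumerate all |A|·|B| = 4·2 = 8 pairs (a, b) and collect distinct sums.
a = -7: -7+-3=-10, -7+3=-4
a = -3: -3+-3=-6, -3+3=0
a = 2: 2+-3=-1, 2+3=5
a = 8: 8+-3=5, 8+3=11
Collecting distinct sums: A + B = {-10, -6, -4, -1, 0, 5, 11}
|A + B| = 7

A + B = {-10, -6, -4, -1, 0, 5, 11}


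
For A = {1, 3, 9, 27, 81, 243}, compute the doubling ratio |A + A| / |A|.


|A| = 6.
Compute A + A by enumerating all 36 pairs.
A + A = {2, 4, 6, 10, 12, 18, 28, 30, 36, 54, 82, 84, 90, 108, 162, 244, 246, 252, 270, 324, 486}, so |A + A| = 21.
K = |A + A| / |A| = 21/6 = 7/2 ≈ 3.5000.
Reference: AP of size 6 gives K = 11/6 ≈ 1.8333; a fully generic set of size 6 gives K ≈ 3.5000.

|A| = 6, |A + A| = 21, K = 21/6 = 7/2.


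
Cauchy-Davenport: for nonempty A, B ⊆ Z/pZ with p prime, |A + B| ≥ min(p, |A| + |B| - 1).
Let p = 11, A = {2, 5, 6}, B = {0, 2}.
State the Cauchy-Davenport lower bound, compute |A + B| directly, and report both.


Cauchy-Davenport: |A + B| ≥ min(p, |A| + |B| - 1) for A, B nonempty in Z/pZ.
|A| = 3, |B| = 2, p = 11.
CD lower bound = min(11, 3 + 2 - 1) = min(11, 4) = 4.
Compute A + B mod 11 directly:
a = 2: 2+0=2, 2+2=4
a = 5: 5+0=5, 5+2=7
a = 6: 6+0=6, 6+2=8
A + B = {2, 4, 5, 6, 7, 8}, so |A + B| = 6.
Verify: 6 ≥ 4? Yes ✓.

CD lower bound = 4, actual |A + B| = 6.


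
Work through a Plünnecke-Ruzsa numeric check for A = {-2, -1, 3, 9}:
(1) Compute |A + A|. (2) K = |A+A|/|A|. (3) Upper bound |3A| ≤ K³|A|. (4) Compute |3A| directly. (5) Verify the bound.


|A| = 4.
Step 1: Compute A + A by enumerating all 16 pairs.
A + A = {-4, -3, -2, 1, 2, 6, 7, 8, 12, 18}, so |A + A| = 10.
Step 2: Doubling constant K = |A + A|/|A| = 10/4 = 10/4 ≈ 2.5000.
Step 3: Plünnecke-Ruzsa gives |3A| ≤ K³·|A| = (2.5000)³ · 4 ≈ 62.5000.
Step 4: Compute 3A = A + A + A directly by enumerating all triples (a,b,c) ∈ A³; |3A| = 19.
Step 5: Check 19 ≤ 62.5000? Yes ✓.

K = 10/4, Plünnecke-Ruzsa bound K³|A| ≈ 62.5000, |3A| = 19, inequality holds.


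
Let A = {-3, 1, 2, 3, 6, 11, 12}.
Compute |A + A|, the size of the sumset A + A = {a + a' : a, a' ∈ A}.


A + A = {a + a' : a, a' ∈ A}; |A| = 7.
General bounds: 2|A| - 1 ≤ |A + A| ≤ |A|(|A|+1)/2, i.e. 13 ≤ |A + A| ≤ 28.
Lower bound 2|A|-1 is attained iff A is an arithmetic progression.
Enumerate sums a + a' for a ≤ a' (symmetric, so this suffices):
a = -3: -3+-3=-6, -3+1=-2, -3+2=-1, -3+3=0, -3+6=3, -3+11=8, -3+12=9
a = 1: 1+1=2, 1+2=3, 1+3=4, 1+6=7, 1+11=12, 1+12=13
a = 2: 2+2=4, 2+3=5, 2+6=8, 2+11=13, 2+12=14
a = 3: 3+3=6, 3+6=9, 3+11=14, 3+12=15
a = 6: 6+6=12, 6+11=17, 6+12=18
a = 11: 11+11=22, 11+12=23
a = 12: 12+12=24
Distinct sums: {-6, -2, -1, 0, 2, 3, 4, 5, 6, 7, 8, 9, 12, 13, 14, 15, 17, 18, 22, 23, 24}
|A + A| = 21

|A + A| = 21


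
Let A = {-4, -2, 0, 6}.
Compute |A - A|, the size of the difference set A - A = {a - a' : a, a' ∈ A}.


A - A = {a - a' : a, a' ∈ A}; |A| = 4.
Bounds: 2|A|-1 ≤ |A - A| ≤ |A|² - |A| + 1, i.e. 7 ≤ |A - A| ≤ 13.
Note: 0 ∈ A - A always (from a - a). The set is symmetric: if d ∈ A - A then -d ∈ A - A.
Enumerate nonzero differences d = a - a' with a > a' (then include -d):
Positive differences: {2, 4, 6, 8, 10}
Full difference set: {0} ∪ (positive diffs) ∪ (negative diffs).
|A - A| = 1 + 2·5 = 11 (matches direct enumeration: 11).

|A - A| = 11


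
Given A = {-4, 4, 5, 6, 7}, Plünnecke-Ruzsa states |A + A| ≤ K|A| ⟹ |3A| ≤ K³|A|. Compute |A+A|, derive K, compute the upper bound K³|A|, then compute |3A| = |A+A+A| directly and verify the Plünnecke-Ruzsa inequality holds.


|A| = 5.
Step 1: Compute A + A by enumerating all 25 pairs.
A + A = {-8, 0, 1, 2, 3, 8, 9, 10, 11, 12, 13, 14}, so |A + A| = 12.
Step 2: Doubling constant K = |A + A|/|A| = 12/5 = 12/5 ≈ 2.4000.
Step 3: Plünnecke-Ruzsa gives |3A| ≤ K³·|A| = (2.4000)³ · 5 ≈ 69.1200.
Step 4: Compute 3A = A + A + A directly by enumerating all triples (a,b,c) ∈ A³; |3A| = 22.
Step 5: Check 22 ≤ 69.1200? Yes ✓.

K = 12/5, Plünnecke-Ruzsa bound K³|A| ≈ 69.1200, |3A| = 22, inequality holds.


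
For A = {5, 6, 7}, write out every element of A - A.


A - A = {a - a' : a, a' ∈ A}.
Compute a - a' for each ordered pair (a, a'):
a = 5: 5-5=0, 5-6=-1, 5-7=-2
a = 6: 6-5=1, 6-6=0, 6-7=-1
a = 7: 7-5=2, 7-6=1, 7-7=0
Collecting distinct values (and noting 0 appears from a-a):
A - A = {-2, -1, 0, 1, 2}
|A - A| = 5

A - A = {-2, -1, 0, 1, 2}


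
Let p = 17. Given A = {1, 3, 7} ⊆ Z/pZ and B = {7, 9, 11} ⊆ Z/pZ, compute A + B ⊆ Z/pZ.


Work in Z/17Z: reduce every sum a + b modulo 17.
Enumerate all 9 pairs:
a = 1: 1+7=8, 1+9=10, 1+11=12
a = 3: 3+7=10, 3+9=12, 3+11=14
a = 7: 7+7=14, 7+9=16, 7+11=1
Distinct residues collected: {1, 8, 10, 12, 14, 16}
|A + B| = 6 (out of 17 total residues).

A + B = {1, 8, 10, 12, 14, 16}


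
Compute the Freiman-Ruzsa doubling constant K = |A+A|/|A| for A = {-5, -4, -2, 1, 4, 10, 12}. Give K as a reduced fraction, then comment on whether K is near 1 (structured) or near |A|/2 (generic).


|A| = 7.
Compute A + A by enumerating all 49 pairs.
A + A = {-10, -9, -8, -7, -6, -4, -3, -1, 0, 2, 5, 6, 7, 8, 10, 11, 13, 14, 16, 20, 22, 24}, so |A + A| = 22.
K = |A + A| / |A| = 22/7 (already in lowest terms) ≈ 3.1429.
Reference: AP of size 7 gives K = 13/7 ≈ 1.8571; a fully generic set of size 7 gives K ≈ 4.0000.

|A| = 7, |A + A| = 22, K = 22/7.


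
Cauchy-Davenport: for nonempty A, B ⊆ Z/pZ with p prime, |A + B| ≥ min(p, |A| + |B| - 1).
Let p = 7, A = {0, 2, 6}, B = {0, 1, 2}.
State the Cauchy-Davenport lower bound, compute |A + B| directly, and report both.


Cauchy-Davenport: |A + B| ≥ min(p, |A| + |B| - 1) for A, B nonempty in Z/pZ.
|A| = 3, |B| = 3, p = 7.
CD lower bound = min(7, 3 + 3 - 1) = min(7, 5) = 5.
Compute A + B mod 7 directly:
a = 0: 0+0=0, 0+1=1, 0+2=2
a = 2: 2+0=2, 2+1=3, 2+2=4
a = 6: 6+0=6, 6+1=0, 6+2=1
A + B = {0, 1, 2, 3, 4, 6}, so |A + B| = 6.
Verify: 6 ≥ 5? Yes ✓.

CD lower bound = 5, actual |A + B| = 6.


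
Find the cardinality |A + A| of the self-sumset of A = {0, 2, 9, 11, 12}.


A + A = {a + a' : a, a' ∈ A}; |A| = 5.
General bounds: 2|A| - 1 ≤ |A + A| ≤ |A|(|A|+1)/2, i.e. 9 ≤ |A + A| ≤ 15.
Lower bound 2|A|-1 is attained iff A is an arithmetic progression.
Enumerate sums a + a' for a ≤ a' (symmetric, so this suffices):
a = 0: 0+0=0, 0+2=2, 0+9=9, 0+11=11, 0+12=12
a = 2: 2+2=4, 2+9=11, 2+11=13, 2+12=14
a = 9: 9+9=18, 9+11=20, 9+12=21
a = 11: 11+11=22, 11+12=23
a = 12: 12+12=24
Distinct sums: {0, 2, 4, 9, 11, 12, 13, 14, 18, 20, 21, 22, 23, 24}
|A + A| = 14

|A + A| = 14


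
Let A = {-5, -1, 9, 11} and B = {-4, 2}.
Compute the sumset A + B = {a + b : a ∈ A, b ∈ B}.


A + B = {a + b : a ∈ A, b ∈ B}.
Enumerate all |A|·|B| = 4·2 = 8 pairs (a, b) and collect distinct sums.
a = -5: -5+-4=-9, -5+2=-3
a = -1: -1+-4=-5, -1+2=1
a = 9: 9+-4=5, 9+2=11
a = 11: 11+-4=7, 11+2=13
Collecting distinct sums: A + B = {-9, -5, -3, 1, 5, 7, 11, 13}
|A + B| = 8

A + B = {-9, -5, -3, 1, 5, 7, 11, 13}


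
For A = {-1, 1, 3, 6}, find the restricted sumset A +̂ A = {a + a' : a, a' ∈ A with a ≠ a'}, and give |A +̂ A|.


Restricted sumset: A +̂ A = {a + a' : a ∈ A, a' ∈ A, a ≠ a'}.
Equivalently, take A + A and drop any sum 2a that is achievable ONLY as a + a for a ∈ A (i.e. sums representable only with equal summands).
Enumerate pairs (a, a') with a < a' (symmetric, so each unordered pair gives one sum; this covers all a ≠ a'):
  -1 + 1 = 0
  -1 + 3 = 2
  -1 + 6 = 5
  1 + 3 = 4
  1 + 6 = 7
  3 + 6 = 9
Collected distinct sums: {0, 2, 4, 5, 7, 9}
|A +̂ A| = 6
(Reference bound: |A +̂ A| ≥ 2|A| - 3 for |A| ≥ 2, with |A| = 4 giving ≥ 5.)

|A +̂ A| = 6


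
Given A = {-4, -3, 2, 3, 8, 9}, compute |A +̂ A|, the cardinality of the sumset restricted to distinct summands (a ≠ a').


Restricted sumset: A +̂ A = {a + a' : a ∈ A, a' ∈ A, a ≠ a'}.
Equivalently, take A + A and drop any sum 2a that is achievable ONLY as a + a for a ∈ A (i.e. sums representable only with equal summands).
Enumerate pairs (a, a') with a < a' (symmetric, so each unordered pair gives one sum; this covers all a ≠ a'):
  -4 + -3 = -7
  -4 + 2 = -2
  -4 + 3 = -1
  -4 + 8 = 4
  -4 + 9 = 5
  -3 + 2 = -1
  -3 + 3 = 0
  -3 + 8 = 5
  -3 + 9 = 6
  2 + 3 = 5
  2 + 8 = 10
  2 + 9 = 11
  3 + 8 = 11
  3 + 9 = 12
  8 + 9 = 17
Collected distinct sums: {-7, -2, -1, 0, 4, 5, 6, 10, 11, 12, 17}
|A +̂ A| = 11
(Reference bound: |A +̂ A| ≥ 2|A| - 3 for |A| ≥ 2, with |A| = 6 giving ≥ 9.)

|A +̂ A| = 11


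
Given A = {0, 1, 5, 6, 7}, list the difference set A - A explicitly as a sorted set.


A - A = {a - a' : a, a' ∈ A}.
Compute a - a' for each ordered pair (a, a'):
a = 0: 0-0=0, 0-1=-1, 0-5=-5, 0-6=-6, 0-7=-7
a = 1: 1-0=1, 1-1=0, 1-5=-4, 1-6=-5, 1-7=-6
a = 5: 5-0=5, 5-1=4, 5-5=0, 5-6=-1, 5-7=-2
a = 6: 6-0=6, 6-1=5, 6-5=1, 6-6=0, 6-7=-1
a = 7: 7-0=7, 7-1=6, 7-5=2, 7-6=1, 7-7=0
Collecting distinct values (and noting 0 appears from a-a):
A - A = {-7, -6, -5, -4, -2, -1, 0, 1, 2, 4, 5, 6, 7}
|A - A| = 13

A - A = {-7, -6, -5, -4, -2, -1, 0, 1, 2, 4, 5, 6, 7}


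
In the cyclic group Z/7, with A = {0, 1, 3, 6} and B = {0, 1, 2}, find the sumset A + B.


Work in Z/7Z: reduce every sum a + b modulo 7.
Enumerate all 12 pairs:
a = 0: 0+0=0, 0+1=1, 0+2=2
a = 1: 1+0=1, 1+1=2, 1+2=3
a = 3: 3+0=3, 3+1=4, 3+2=5
a = 6: 6+0=6, 6+1=0, 6+2=1
Distinct residues collected: {0, 1, 2, 3, 4, 5, 6}
|A + B| = 7 (out of 7 total residues).

A + B = {0, 1, 2, 3, 4, 5, 6}


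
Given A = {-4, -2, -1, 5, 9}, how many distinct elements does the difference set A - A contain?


A - A = {a - a' : a, a' ∈ A}; |A| = 5.
Bounds: 2|A|-1 ≤ |A - A| ≤ |A|² - |A| + 1, i.e. 9 ≤ |A - A| ≤ 21.
Note: 0 ∈ A - A always (from a - a). The set is symmetric: if d ∈ A - A then -d ∈ A - A.
Enumerate nonzero differences d = a - a' with a > a' (then include -d):
Positive differences: {1, 2, 3, 4, 6, 7, 9, 10, 11, 13}
Full difference set: {0} ∪ (positive diffs) ∪ (negative diffs).
|A - A| = 1 + 2·10 = 21 (matches direct enumeration: 21).

|A - A| = 21


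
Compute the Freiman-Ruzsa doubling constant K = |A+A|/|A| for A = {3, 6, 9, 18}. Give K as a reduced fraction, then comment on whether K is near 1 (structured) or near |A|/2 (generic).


|A| = 4.
Compute A + A by enumerating all 16 pairs.
A + A = {6, 9, 12, 15, 18, 21, 24, 27, 36}, so |A + A| = 9.
K = |A + A| / |A| = 9/4 (already in lowest terms) ≈ 2.2500.
Reference: AP of size 4 gives K = 7/4 ≈ 1.7500; a fully generic set of size 4 gives K ≈ 2.5000.

|A| = 4, |A + A| = 9, K = 9/4.


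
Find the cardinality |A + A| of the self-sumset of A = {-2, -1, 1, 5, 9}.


A + A = {a + a' : a, a' ∈ A}; |A| = 5.
General bounds: 2|A| - 1 ≤ |A + A| ≤ |A|(|A|+1)/2, i.e. 9 ≤ |A + A| ≤ 15.
Lower bound 2|A|-1 is attained iff A is an arithmetic progression.
Enumerate sums a + a' for a ≤ a' (symmetric, so this suffices):
a = -2: -2+-2=-4, -2+-1=-3, -2+1=-1, -2+5=3, -2+9=7
a = -1: -1+-1=-2, -1+1=0, -1+5=4, -1+9=8
a = 1: 1+1=2, 1+5=6, 1+9=10
a = 5: 5+5=10, 5+9=14
a = 9: 9+9=18
Distinct sums: {-4, -3, -2, -1, 0, 2, 3, 4, 6, 7, 8, 10, 14, 18}
|A + A| = 14

|A + A| = 14


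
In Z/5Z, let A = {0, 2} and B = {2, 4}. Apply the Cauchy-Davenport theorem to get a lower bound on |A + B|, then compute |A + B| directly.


Cauchy-Davenport: |A + B| ≥ min(p, |A| + |B| - 1) for A, B nonempty in Z/pZ.
|A| = 2, |B| = 2, p = 5.
CD lower bound = min(5, 2 + 2 - 1) = min(5, 3) = 3.
Compute A + B mod 5 directly:
a = 0: 0+2=2, 0+4=4
a = 2: 2+2=4, 2+4=1
A + B = {1, 2, 4}, so |A + B| = 3.
Verify: 3 ≥ 3? Yes ✓.

CD lower bound = 3, actual |A + B| = 3.


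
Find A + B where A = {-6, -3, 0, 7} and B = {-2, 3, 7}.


A + B = {a + b : a ∈ A, b ∈ B}.
Enumerate all |A|·|B| = 4·3 = 12 pairs (a, b) and collect distinct sums.
a = -6: -6+-2=-8, -6+3=-3, -6+7=1
a = -3: -3+-2=-5, -3+3=0, -3+7=4
a = 0: 0+-2=-2, 0+3=3, 0+7=7
a = 7: 7+-2=5, 7+3=10, 7+7=14
Collecting distinct sums: A + B = {-8, -5, -3, -2, 0, 1, 3, 4, 5, 7, 10, 14}
|A + B| = 12

A + B = {-8, -5, -3, -2, 0, 1, 3, 4, 5, 7, 10, 14}


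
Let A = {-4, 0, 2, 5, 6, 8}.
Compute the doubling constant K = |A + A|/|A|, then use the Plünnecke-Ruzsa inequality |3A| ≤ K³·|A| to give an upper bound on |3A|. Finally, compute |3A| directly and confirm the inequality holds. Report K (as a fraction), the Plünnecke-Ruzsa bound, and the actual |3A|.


|A| = 6.
Step 1: Compute A + A by enumerating all 36 pairs.
A + A = {-8, -4, -2, 0, 1, 2, 4, 5, 6, 7, 8, 10, 11, 12, 13, 14, 16}, so |A + A| = 17.
Step 2: Doubling constant K = |A + A|/|A| = 17/6 = 17/6 ≈ 2.8333.
Step 3: Plünnecke-Ruzsa gives |3A| ≤ K³·|A| = (2.8333)³ · 6 ≈ 136.4722.
Step 4: Compute 3A = A + A + A directly by enumerating all triples (a,b,c) ∈ A³; |3A| = 30.
Step 5: Check 30 ≤ 136.4722? Yes ✓.

K = 17/6, Plünnecke-Ruzsa bound K³|A| ≈ 136.4722, |3A| = 30, inequality holds.


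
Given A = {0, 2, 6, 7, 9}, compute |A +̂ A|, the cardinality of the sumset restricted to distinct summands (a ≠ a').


Restricted sumset: A +̂ A = {a + a' : a ∈ A, a' ∈ A, a ≠ a'}.
Equivalently, take A + A and drop any sum 2a that is achievable ONLY as a + a for a ∈ A (i.e. sums representable only with equal summands).
Enumerate pairs (a, a') with a < a' (symmetric, so each unordered pair gives one sum; this covers all a ≠ a'):
  0 + 2 = 2
  0 + 6 = 6
  0 + 7 = 7
  0 + 9 = 9
  2 + 6 = 8
  2 + 7 = 9
  2 + 9 = 11
  6 + 7 = 13
  6 + 9 = 15
  7 + 9 = 16
Collected distinct sums: {2, 6, 7, 8, 9, 11, 13, 15, 16}
|A +̂ A| = 9
(Reference bound: |A +̂ A| ≥ 2|A| - 3 for |A| ≥ 2, with |A| = 5 giving ≥ 7.)

|A +̂ A| = 9


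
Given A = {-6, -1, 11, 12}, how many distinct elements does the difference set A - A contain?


A - A = {a - a' : a, a' ∈ A}; |A| = 4.
Bounds: 2|A|-1 ≤ |A - A| ≤ |A|² - |A| + 1, i.e. 7 ≤ |A - A| ≤ 13.
Note: 0 ∈ A - A always (from a - a). The set is symmetric: if d ∈ A - A then -d ∈ A - A.
Enumerate nonzero differences d = a - a' with a > a' (then include -d):
Positive differences: {1, 5, 12, 13, 17, 18}
Full difference set: {0} ∪ (positive diffs) ∪ (negative diffs).
|A - A| = 1 + 2·6 = 13 (matches direct enumeration: 13).

|A - A| = 13


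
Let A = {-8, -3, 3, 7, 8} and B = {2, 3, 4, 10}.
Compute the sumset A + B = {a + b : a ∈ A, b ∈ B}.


A + B = {a + b : a ∈ A, b ∈ B}.
Enumerate all |A|·|B| = 5·4 = 20 pairs (a, b) and collect distinct sums.
a = -8: -8+2=-6, -8+3=-5, -8+4=-4, -8+10=2
a = -3: -3+2=-1, -3+3=0, -3+4=1, -3+10=7
a = 3: 3+2=5, 3+3=6, 3+4=7, 3+10=13
a = 7: 7+2=9, 7+3=10, 7+4=11, 7+10=17
a = 8: 8+2=10, 8+3=11, 8+4=12, 8+10=18
Collecting distinct sums: A + B = {-6, -5, -4, -1, 0, 1, 2, 5, 6, 7, 9, 10, 11, 12, 13, 17, 18}
|A + B| = 17

A + B = {-6, -5, -4, -1, 0, 1, 2, 5, 6, 7, 9, 10, 11, 12, 13, 17, 18}


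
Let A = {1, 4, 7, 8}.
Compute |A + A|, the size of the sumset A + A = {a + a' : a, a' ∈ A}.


A + A = {a + a' : a, a' ∈ A}; |A| = 4.
General bounds: 2|A| - 1 ≤ |A + A| ≤ |A|(|A|+1)/2, i.e. 7 ≤ |A + A| ≤ 10.
Lower bound 2|A|-1 is attained iff A is an arithmetic progression.
Enumerate sums a + a' for a ≤ a' (symmetric, so this suffices):
a = 1: 1+1=2, 1+4=5, 1+7=8, 1+8=9
a = 4: 4+4=8, 4+7=11, 4+8=12
a = 7: 7+7=14, 7+8=15
a = 8: 8+8=16
Distinct sums: {2, 5, 8, 9, 11, 12, 14, 15, 16}
|A + A| = 9

|A + A| = 9


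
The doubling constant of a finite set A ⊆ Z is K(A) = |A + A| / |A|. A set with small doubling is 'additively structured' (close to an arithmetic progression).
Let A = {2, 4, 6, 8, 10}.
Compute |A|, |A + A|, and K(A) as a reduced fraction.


|A| = 5.
Compute A + A by enumerating all 25 pairs.
A + A = {4, 6, 8, 10, 12, 14, 16, 18, 20}, so |A + A| = 9.
K = |A + A| / |A| = 9/5 (already in lowest terms) ≈ 1.8000.
Reference: AP of size 5 gives K = 9/5 ≈ 1.8000; a fully generic set of size 5 gives K ≈ 3.0000.

|A| = 5, |A + A| = 9, K = 9/5.


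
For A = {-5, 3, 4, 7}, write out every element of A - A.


A - A = {a - a' : a, a' ∈ A}.
Compute a - a' for each ordered pair (a, a'):
a = -5: -5--5=0, -5-3=-8, -5-4=-9, -5-7=-12
a = 3: 3--5=8, 3-3=0, 3-4=-1, 3-7=-4
a = 4: 4--5=9, 4-3=1, 4-4=0, 4-7=-3
a = 7: 7--5=12, 7-3=4, 7-4=3, 7-7=0
Collecting distinct values (and noting 0 appears from a-a):
A - A = {-12, -9, -8, -4, -3, -1, 0, 1, 3, 4, 8, 9, 12}
|A - A| = 13

A - A = {-12, -9, -8, -4, -3, -1, 0, 1, 3, 4, 8, 9, 12}


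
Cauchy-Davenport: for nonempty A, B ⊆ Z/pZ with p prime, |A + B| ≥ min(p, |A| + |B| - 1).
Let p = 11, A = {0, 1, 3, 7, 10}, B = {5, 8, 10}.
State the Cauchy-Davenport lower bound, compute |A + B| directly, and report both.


Cauchy-Davenport: |A + B| ≥ min(p, |A| + |B| - 1) for A, B nonempty in Z/pZ.
|A| = 5, |B| = 3, p = 11.
CD lower bound = min(11, 5 + 3 - 1) = min(11, 7) = 7.
Compute A + B mod 11 directly:
a = 0: 0+5=5, 0+8=8, 0+10=10
a = 1: 1+5=6, 1+8=9, 1+10=0
a = 3: 3+5=8, 3+8=0, 3+10=2
a = 7: 7+5=1, 7+8=4, 7+10=6
a = 10: 10+5=4, 10+8=7, 10+10=9
A + B = {0, 1, 2, 4, 5, 6, 7, 8, 9, 10}, so |A + B| = 10.
Verify: 10 ≥ 7? Yes ✓.

CD lower bound = 7, actual |A + B| = 10.


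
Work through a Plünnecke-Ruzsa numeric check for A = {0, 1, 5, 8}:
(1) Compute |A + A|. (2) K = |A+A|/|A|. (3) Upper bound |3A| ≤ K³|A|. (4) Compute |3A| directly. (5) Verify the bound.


|A| = 4.
Step 1: Compute A + A by enumerating all 16 pairs.
A + A = {0, 1, 2, 5, 6, 8, 9, 10, 13, 16}, so |A + A| = 10.
Step 2: Doubling constant K = |A + A|/|A| = 10/4 = 10/4 ≈ 2.5000.
Step 3: Plünnecke-Ruzsa gives |3A| ≤ K³·|A| = (2.5000)³ · 4 ≈ 62.5000.
Step 4: Compute 3A = A + A + A directly by enumerating all triples (a,b,c) ∈ A³; |3A| = 19.
Step 5: Check 19 ≤ 62.5000? Yes ✓.

K = 10/4, Plünnecke-Ruzsa bound K³|A| ≈ 62.5000, |3A| = 19, inequality holds.


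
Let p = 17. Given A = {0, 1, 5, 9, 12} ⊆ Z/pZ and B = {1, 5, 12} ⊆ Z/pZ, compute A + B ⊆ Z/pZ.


Work in Z/17Z: reduce every sum a + b modulo 17.
Enumerate all 15 pairs:
a = 0: 0+1=1, 0+5=5, 0+12=12
a = 1: 1+1=2, 1+5=6, 1+12=13
a = 5: 5+1=6, 5+5=10, 5+12=0
a = 9: 9+1=10, 9+5=14, 9+12=4
a = 12: 12+1=13, 12+5=0, 12+12=7
Distinct residues collected: {0, 1, 2, 4, 5, 6, 7, 10, 12, 13, 14}
|A + B| = 11 (out of 17 total residues).

A + B = {0, 1, 2, 4, 5, 6, 7, 10, 12, 13, 14}


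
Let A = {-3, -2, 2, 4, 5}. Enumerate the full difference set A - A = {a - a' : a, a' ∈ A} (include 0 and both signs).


A - A = {a - a' : a, a' ∈ A}.
Compute a - a' for each ordered pair (a, a'):
a = -3: -3--3=0, -3--2=-1, -3-2=-5, -3-4=-7, -3-5=-8
a = -2: -2--3=1, -2--2=0, -2-2=-4, -2-4=-6, -2-5=-7
a = 2: 2--3=5, 2--2=4, 2-2=0, 2-4=-2, 2-5=-3
a = 4: 4--3=7, 4--2=6, 4-2=2, 4-4=0, 4-5=-1
a = 5: 5--3=8, 5--2=7, 5-2=3, 5-4=1, 5-5=0
Collecting distinct values (and noting 0 appears from a-a):
A - A = {-8, -7, -6, -5, -4, -3, -2, -1, 0, 1, 2, 3, 4, 5, 6, 7, 8}
|A - A| = 17

A - A = {-8, -7, -6, -5, -4, -3, -2, -1, 0, 1, 2, 3, 4, 5, 6, 7, 8}


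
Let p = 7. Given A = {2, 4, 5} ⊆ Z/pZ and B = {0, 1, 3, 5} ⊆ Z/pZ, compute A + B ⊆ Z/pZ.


Work in Z/7Z: reduce every sum a + b modulo 7.
Enumerate all 12 pairs:
a = 2: 2+0=2, 2+1=3, 2+3=5, 2+5=0
a = 4: 4+0=4, 4+1=5, 4+3=0, 4+5=2
a = 5: 5+0=5, 5+1=6, 5+3=1, 5+5=3
Distinct residues collected: {0, 1, 2, 3, 4, 5, 6}
|A + B| = 7 (out of 7 total residues).

A + B = {0, 1, 2, 3, 4, 5, 6}


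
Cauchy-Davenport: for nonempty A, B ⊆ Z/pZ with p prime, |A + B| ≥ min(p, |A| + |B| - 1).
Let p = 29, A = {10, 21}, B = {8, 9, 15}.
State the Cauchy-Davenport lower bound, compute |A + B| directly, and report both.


Cauchy-Davenport: |A + B| ≥ min(p, |A| + |B| - 1) for A, B nonempty in Z/pZ.
|A| = 2, |B| = 3, p = 29.
CD lower bound = min(29, 2 + 3 - 1) = min(29, 4) = 4.
Compute A + B mod 29 directly:
a = 10: 10+8=18, 10+9=19, 10+15=25
a = 21: 21+8=0, 21+9=1, 21+15=7
A + B = {0, 1, 7, 18, 19, 25}, so |A + B| = 6.
Verify: 6 ≥ 4? Yes ✓.

CD lower bound = 4, actual |A + B| = 6.


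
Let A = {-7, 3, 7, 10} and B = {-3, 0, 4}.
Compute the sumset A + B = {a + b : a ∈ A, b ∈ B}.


A + B = {a + b : a ∈ A, b ∈ B}.
Enumerate all |A|·|B| = 4·3 = 12 pairs (a, b) and collect distinct sums.
a = -7: -7+-3=-10, -7+0=-7, -7+4=-3
a = 3: 3+-3=0, 3+0=3, 3+4=7
a = 7: 7+-3=4, 7+0=7, 7+4=11
a = 10: 10+-3=7, 10+0=10, 10+4=14
Collecting distinct sums: A + B = {-10, -7, -3, 0, 3, 4, 7, 10, 11, 14}
|A + B| = 10

A + B = {-10, -7, -3, 0, 3, 4, 7, 10, 11, 14}


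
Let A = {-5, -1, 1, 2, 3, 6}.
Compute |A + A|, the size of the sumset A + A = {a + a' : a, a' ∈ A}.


A + A = {a + a' : a, a' ∈ A}; |A| = 6.
General bounds: 2|A| - 1 ≤ |A + A| ≤ |A|(|A|+1)/2, i.e. 11 ≤ |A + A| ≤ 21.
Lower bound 2|A|-1 is attained iff A is an arithmetic progression.
Enumerate sums a + a' for a ≤ a' (symmetric, so this suffices):
a = -5: -5+-5=-10, -5+-1=-6, -5+1=-4, -5+2=-3, -5+3=-2, -5+6=1
a = -1: -1+-1=-2, -1+1=0, -1+2=1, -1+3=2, -1+6=5
a = 1: 1+1=2, 1+2=3, 1+3=4, 1+6=7
a = 2: 2+2=4, 2+3=5, 2+6=8
a = 3: 3+3=6, 3+6=9
a = 6: 6+6=12
Distinct sums: {-10, -6, -4, -3, -2, 0, 1, 2, 3, 4, 5, 6, 7, 8, 9, 12}
|A + A| = 16

|A + A| = 16


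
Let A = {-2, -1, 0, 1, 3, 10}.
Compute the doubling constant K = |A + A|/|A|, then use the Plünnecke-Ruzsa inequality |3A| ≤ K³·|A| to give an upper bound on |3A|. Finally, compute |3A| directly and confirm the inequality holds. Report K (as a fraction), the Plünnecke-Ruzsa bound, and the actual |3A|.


|A| = 6.
Step 1: Compute A + A by enumerating all 36 pairs.
A + A = {-4, -3, -2, -1, 0, 1, 2, 3, 4, 6, 8, 9, 10, 11, 13, 20}, so |A + A| = 16.
Step 2: Doubling constant K = |A + A|/|A| = 16/6 = 16/6 ≈ 2.6667.
Step 3: Plünnecke-Ruzsa gives |3A| ≤ K³·|A| = (2.6667)³ · 6 ≈ 113.7778.
Step 4: Compute 3A = A + A + A directly by enumerating all triples (a,b,c) ∈ A³; |3A| = 28.
Step 5: Check 28 ≤ 113.7778? Yes ✓.

K = 16/6, Plünnecke-Ruzsa bound K³|A| ≈ 113.7778, |3A| = 28, inequality holds.


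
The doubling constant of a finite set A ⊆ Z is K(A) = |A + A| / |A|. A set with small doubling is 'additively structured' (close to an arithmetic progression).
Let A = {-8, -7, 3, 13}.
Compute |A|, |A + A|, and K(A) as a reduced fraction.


|A| = 4.
Compute A + A by enumerating all 16 pairs.
A + A = {-16, -15, -14, -5, -4, 5, 6, 16, 26}, so |A + A| = 9.
K = |A + A| / |A| = 9/4 (already in lowest terms) ≈ 2.2500.
Reference: AP of size 4 gives K = 7/4 ≈ 1.7500; a fully generic set of size 4 gives K ≈ 2.5000.

|A| = 4, |A + A| = 9, K = 9/4.


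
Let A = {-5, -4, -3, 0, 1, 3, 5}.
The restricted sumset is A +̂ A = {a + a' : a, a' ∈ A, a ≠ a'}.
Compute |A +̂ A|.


Restricted sumset: A +̂ A = {a + a' : a ∈ A, a' ∈ A, a ≠ a'}.
Equivalently, take A + A and drop any sum 2a that is achievable ONLY as a + a for a ∈ A (i.e. sums representable only with equal summands).
Enumerate pairs (a, a') with a < a' (symmetric, so each unordered pair gives one sum; this covers all a ≠ a'):
  -5 + -4 = -9
  -5 + -3 = -8
  -5 + 0 = -5
  -5 + 1 = -4
  -5 + 3 = -2
  -5 + 5 = 0
  -4 + -3 = -7
  -4 + 0 = -4
  -4 + 1 = -3
  -4 + 3 = -1
  -4 + 5 = 1
  -3 + 0 = -3
  -3 + 1 = -2
  -3 + 3 = 0
  -3 + 5 = 2
  0 + 1 = 1
  0 + 3 = 3
  0 + 5 = 5
  1 + 3 = 4
  1 + 5 = 6
  3 + 5 = 8
Collected distinct sums: {-9, -8, -7, -5, -4, -3, -2, -1, 0, 1, 2, 3, 4, 5, 6, 8}
|A +̂ A| = 16
(Reference bound: |A +̂ A| ≥ 2|A| - 3 for |A| ≥ 2, with |A| = 7 giving ≥ 11.)

|A +̂ A| = 16


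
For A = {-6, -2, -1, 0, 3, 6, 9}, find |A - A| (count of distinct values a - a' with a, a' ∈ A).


A - A = {a - a' : a, a' ∈ A}; |A| = 7.
Bounds: 2|A|-1 ≤ |A - A| ≤ |A|² - |A| + 1, i.e. 13 ≤ |A - A| ≤ 43.
Note: 0 ∈ A - A always (from a - a). The set is symmetric: if d ∈ A - A then -d ∈ A - A.
Enumerate nonzero differences d = a - a' with a > a' (then include -d):
Positive differences: {1, 2, 3, 4, 5, 6, 7, 8, 9, 10, 11, 12, 15}
Full difference set: {0} ∪ (positive diffs) ∪ (negative diffs).
|A - A| = 1 + 2·13 = 27 (matches direct enumeration: 27).

|A - A| = 27


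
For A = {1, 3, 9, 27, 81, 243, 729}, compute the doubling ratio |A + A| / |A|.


|A| = 7.
Compute A + A by enumerating all 49 pairs.
A + A = {2, 4, 6, 10, 12, 18, 28, 30, 36, 54, 82, 84, 90, 108, 162, 244, 246, 252, 270, 324, 486, 730, 732, 738, 756, 810, 972, 1458}, so |A + A| = 28.
K = |A + A| / |A| = 28/7 = 4/1 ≈ 4.0000.
Reference: AP of size 7 gives K = 13/7 ≈ 1.8571; a fully generic set of size 7 gives K ≈ 4.0000.

|A| = 7, |A + A| = 28, K = 28/7 = 4/1.


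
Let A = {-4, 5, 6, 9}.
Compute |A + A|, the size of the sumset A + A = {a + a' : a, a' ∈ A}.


A + A = {a + a' : a, a' ∈ A}; |A| = 4.
General bounds: 2|A| - 1 ≤ |A + A| ≤ |A|(|A|+1)/2, i.e. 7 ≤ |A + A| ≤ 10.
Lower bound 2|A|-1 is attained iff A is an arithmetic progression.
Enumerate sums a + a' for a ≤ a' (symmetric, so this suffices):
a = -4: -4+-4=-8, -4+5=1, -4+6=2, -4+9=5
a = 5: 5+5=10, 5+6=11, 5+9=14
a = 6: 6+6=12, 6+9=15
a = 9: 9+9=18
Distinct sums: {-8, 1, 2, 5, 10, 11, 12, 14, 15, 18}
|A + A| = 10

|A + A| = 10


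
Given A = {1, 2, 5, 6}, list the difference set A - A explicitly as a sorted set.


A - A = {a - a' : a, a' ∈ A}.
Compute a - a' for each ordered pair (a, a'):
a = 1: 1-1=0, 1-2=-1, 1-5=-4, 1-6=-5
a = 2: 2-1=1, 2-2=0, 2-5=-3, 2-6=-4
a = 5: 5-1=4, 5-2=3, 5-5=0, 5-6=-1
a = 6: 6-1=5, 6-2=4, 6-5=1, 6-6=0
Collecting distinct values (and noting 0 appears from a-a):
A - A = {-5, -4, -3, -1, 0, 1, 3, 4, 5}
|A - A| = 9

A - A = {-5, -4, -3, -1, 0, 1, 3, 4, 5}


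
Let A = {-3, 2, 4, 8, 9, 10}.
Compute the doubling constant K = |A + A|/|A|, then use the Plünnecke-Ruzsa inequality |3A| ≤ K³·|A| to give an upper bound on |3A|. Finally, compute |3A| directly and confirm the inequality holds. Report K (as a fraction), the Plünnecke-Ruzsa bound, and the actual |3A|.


|A| = 6.
Step 1: Compute A + A by enumerating all 36 pairs.
A + A = {-6, -1, 1, 4, 5, 6, 7, 8, 10, 11, 12, 13, 14, 16, 17, 18, 19, 20}, so |A + A| = 18.
Step 2: Doubling constant K = |A + A|/|A| = 18/6 = 18/6 ≈ 3.0000.
Step 3: Plünnecke-Ruzsa gives |3A| ≤ K³·|A| = (3.0000)³ · 6 ≈ 162.0000.
Step 4: Compute 3A = A + A + A directly by enumerating all triples (a,b,c) ∈ A³; |3A| = 33.
Step 5: Check 33 ≤ 162.0000? Yes ✓.

K = 18/6, Plünnecke-Ruzsa bound K³|A| ≈ 162.0000, |3A| = 33, inequality holds.


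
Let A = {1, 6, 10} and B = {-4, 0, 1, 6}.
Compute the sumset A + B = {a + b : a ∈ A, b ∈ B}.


A + B = {a + b : a ∈ A, b ∈ B}.
Enumerate all |A|·|B| = 3·4 = 12 pairs (a, b) and collect distinct sums.
a = 1: 1+-4=-3, 1+0=1, 1+1=2, 1+6=7
a = 6: 6+-4=2, 6+0=6, 6+1=7, 6+6=12
a = 10: 10+-4=6, 10+0=10, 10+1=11, 10+6=16
Collecting distinct sums: A + B = {-3, 1, 2, 6, 7, 10, 11, 12, 16}
|A + B| = 9

A + B = {-3, 1, 2, 6, 7, 10, 11, 12, 16}
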